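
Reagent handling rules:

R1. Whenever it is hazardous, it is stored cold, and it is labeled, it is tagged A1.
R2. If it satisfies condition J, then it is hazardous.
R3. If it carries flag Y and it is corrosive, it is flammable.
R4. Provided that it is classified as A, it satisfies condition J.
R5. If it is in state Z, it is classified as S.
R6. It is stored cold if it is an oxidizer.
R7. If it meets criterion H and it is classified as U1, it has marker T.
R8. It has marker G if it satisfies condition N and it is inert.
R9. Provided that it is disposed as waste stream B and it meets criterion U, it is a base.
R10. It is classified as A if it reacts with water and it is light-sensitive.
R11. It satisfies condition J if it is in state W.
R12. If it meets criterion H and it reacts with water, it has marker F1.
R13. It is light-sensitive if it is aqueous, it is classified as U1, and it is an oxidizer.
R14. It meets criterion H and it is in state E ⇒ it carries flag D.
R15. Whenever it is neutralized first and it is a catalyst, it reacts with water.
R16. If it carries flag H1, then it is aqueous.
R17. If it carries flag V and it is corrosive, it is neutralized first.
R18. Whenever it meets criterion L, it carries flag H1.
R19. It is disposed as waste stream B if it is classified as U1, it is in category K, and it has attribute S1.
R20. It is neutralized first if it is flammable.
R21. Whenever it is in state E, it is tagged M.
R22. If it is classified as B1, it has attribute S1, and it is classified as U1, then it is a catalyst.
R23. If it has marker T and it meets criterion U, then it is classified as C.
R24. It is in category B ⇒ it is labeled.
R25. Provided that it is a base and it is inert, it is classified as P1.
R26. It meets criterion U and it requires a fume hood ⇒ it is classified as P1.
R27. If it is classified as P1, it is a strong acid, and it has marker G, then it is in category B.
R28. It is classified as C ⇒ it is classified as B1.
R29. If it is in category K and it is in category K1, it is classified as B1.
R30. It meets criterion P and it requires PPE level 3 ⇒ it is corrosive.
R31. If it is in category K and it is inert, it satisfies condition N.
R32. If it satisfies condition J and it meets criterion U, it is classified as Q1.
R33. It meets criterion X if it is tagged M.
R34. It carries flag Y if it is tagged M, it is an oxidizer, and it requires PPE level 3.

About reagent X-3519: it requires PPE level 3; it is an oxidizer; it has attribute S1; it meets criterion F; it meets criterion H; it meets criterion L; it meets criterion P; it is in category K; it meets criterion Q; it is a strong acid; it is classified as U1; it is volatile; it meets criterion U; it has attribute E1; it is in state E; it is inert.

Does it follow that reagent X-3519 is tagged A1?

By R6 (it is an oxidizer): it is stored cold.
By R7 (it meets criterion H, it is classified as U1): it has marker T.
By R18 (it meets criterion L): it carries flag H1.
By R19 (it is classified as U1, it is in category K, it has attribute S1): it is disposed as waste stream B.
By R21 (it is in state E): it is tagged M.
By R23 (it has marker T, it meets criterion U): it is classified as C.
By R28 (it is classified as C): it is classified as B1.
By R30 (it meets criterion P, it requires PPE level 3): it is corrosive.
By R31 (it is in category K, it is inert): it satisfies condition N.
By R34 (it is tagged M, it is an oxidizer, it requires PPE level 3): it carries flag Y.
By R3 (it carries flag Y, it is corrosive): it is flammable.
By R8 (it satisfies condition N, it is inert): it has marker G.
By R9 (it is disposed as waste stream B, it meets criterion U): it is a base.
By R16 (it carries flag H1): it is aqueous.
By R20 (it is flammable): it is neutralized first.
By R22 (it is classified as B1, it has attribute S1, it is classified as U1): it is a catalyst.
By R25 (it is a base, it is inert): it is classified as P1.
By R27 (it is classified as P1, it is a strong acid, it has marker G): it is in category B.
By R13 (it is aqueous, it is classified as U1, it is an oxidizer): it is light-sensitive.
By R15 (it is neutralized first, it is a catalyst): it reacts with water.
By R24 (it is in category B): it is labeled.
By R10 (it reacts with water, it is light-sensitive): it is classified as A.
By R4 (it is classified as A): it satisfies condition J.
By R2 (it satisfies condition J): it is hazardous.
By R1 (it is hazardous, it is stored cold, it is labeled): it is tagged A1.

Yes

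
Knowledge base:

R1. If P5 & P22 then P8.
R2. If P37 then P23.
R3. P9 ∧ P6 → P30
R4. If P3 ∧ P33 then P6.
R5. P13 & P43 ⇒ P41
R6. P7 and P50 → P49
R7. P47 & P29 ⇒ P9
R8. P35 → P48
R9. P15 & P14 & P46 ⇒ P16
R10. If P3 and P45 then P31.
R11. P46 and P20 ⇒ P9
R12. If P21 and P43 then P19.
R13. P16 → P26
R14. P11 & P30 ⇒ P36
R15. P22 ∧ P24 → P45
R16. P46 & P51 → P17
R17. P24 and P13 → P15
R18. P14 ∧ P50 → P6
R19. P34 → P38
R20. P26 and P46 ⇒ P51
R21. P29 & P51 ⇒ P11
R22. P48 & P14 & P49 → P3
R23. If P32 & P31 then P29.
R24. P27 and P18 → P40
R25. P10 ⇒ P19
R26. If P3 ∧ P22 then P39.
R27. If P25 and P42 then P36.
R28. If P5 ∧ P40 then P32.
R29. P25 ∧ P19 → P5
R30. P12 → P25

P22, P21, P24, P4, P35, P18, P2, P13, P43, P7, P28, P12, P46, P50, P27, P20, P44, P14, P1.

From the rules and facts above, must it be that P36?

Yes

P49  (by R6: P7, P50)
P48  (by R8: P35)
P9  (by R11: P46, P20)
P19  (by R12: P21, P43)
P45  (by R15: P22, P24)
P15  (by R17: P24, P13)
P6  (by R18: P14, P50)
P3  (by R22: P48, P14, P49)
P40  (by R24: P27, P18)
P25  (by R30: P12)
P30  (by R3: P9, P6)
P16  (by R9: P15, P14, P46)
P31  (by R10: P3, P45)
P26  (by R13: P16)
P51  (by R20: P26, P46)
P5  (by R29: P25, P19)
P32  (by R28: P5, P40)
P29  (by R23: P32, P31)
P11  (by R21: P29, P51)
P36  (by R14: P11, P30)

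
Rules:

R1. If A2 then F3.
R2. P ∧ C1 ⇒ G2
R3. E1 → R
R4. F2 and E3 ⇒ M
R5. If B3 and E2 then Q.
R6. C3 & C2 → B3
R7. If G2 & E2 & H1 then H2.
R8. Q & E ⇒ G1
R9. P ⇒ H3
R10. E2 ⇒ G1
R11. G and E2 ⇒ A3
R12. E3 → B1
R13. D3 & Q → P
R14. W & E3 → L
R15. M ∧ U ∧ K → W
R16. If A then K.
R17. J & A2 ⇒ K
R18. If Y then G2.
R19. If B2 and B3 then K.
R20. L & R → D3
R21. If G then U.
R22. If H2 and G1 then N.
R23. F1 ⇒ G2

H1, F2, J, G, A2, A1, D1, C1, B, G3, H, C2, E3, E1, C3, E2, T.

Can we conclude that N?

Yes

R  (by R3: E1)
M  (by R4: F2, E3)
B3  (by R6: C3, C2)
G1  (by R10: E2)
K  (by R17: J, A2)
U  (by R21: G)
Q  (by R5: B3, E2)
W  (by R15: M, U, K)
L  (by R14: W, E3)
D3  (by R20: L, R)
P  (by R13: D3, Q)
G2  (by R2: P, C1)
H2  (by R7: G2, E2, H1)
N  (by R22: H2, G1)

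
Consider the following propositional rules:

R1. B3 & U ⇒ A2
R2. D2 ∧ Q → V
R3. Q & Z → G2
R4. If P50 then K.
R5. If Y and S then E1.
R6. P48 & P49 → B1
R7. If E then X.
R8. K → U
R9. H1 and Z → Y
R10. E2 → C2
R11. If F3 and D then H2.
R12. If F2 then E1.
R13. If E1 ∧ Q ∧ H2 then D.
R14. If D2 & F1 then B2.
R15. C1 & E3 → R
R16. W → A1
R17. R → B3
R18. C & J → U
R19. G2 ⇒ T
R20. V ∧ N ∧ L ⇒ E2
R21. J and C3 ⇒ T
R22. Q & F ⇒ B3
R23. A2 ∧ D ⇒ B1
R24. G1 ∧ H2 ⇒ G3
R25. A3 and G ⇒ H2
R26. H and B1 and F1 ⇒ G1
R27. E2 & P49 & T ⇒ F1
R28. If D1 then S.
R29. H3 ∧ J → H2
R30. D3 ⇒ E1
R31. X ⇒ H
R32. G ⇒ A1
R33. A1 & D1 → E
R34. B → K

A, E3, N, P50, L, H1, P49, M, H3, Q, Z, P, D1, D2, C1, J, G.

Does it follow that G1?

Yes

V  (by R2: D2, Q)
G2  (by R3: Q, Z)
K  (by R4: P50)
U  (by R8: K)
Y  (by R9: H1, Z)
R  (by R15: C1, E3)
B3  (by R17: R)
T  (by R19: G2)
E2  (by R20: V, N, L)
F1  (by R27: E2, P49, T)
S  (by R28: D1)
H2  (by R29: H3, J)
A1  (by R32: G)
E  (by R33: A1, D1)
A2  (by R1: B3, U)
E1  (by R5: Y, S)
X  (by R7: E)
D  (by R13: E1, Q, H2)
B1  (by R23: A2, D)
H  (by R31: X)
G1  (by R26: H, B1, F1)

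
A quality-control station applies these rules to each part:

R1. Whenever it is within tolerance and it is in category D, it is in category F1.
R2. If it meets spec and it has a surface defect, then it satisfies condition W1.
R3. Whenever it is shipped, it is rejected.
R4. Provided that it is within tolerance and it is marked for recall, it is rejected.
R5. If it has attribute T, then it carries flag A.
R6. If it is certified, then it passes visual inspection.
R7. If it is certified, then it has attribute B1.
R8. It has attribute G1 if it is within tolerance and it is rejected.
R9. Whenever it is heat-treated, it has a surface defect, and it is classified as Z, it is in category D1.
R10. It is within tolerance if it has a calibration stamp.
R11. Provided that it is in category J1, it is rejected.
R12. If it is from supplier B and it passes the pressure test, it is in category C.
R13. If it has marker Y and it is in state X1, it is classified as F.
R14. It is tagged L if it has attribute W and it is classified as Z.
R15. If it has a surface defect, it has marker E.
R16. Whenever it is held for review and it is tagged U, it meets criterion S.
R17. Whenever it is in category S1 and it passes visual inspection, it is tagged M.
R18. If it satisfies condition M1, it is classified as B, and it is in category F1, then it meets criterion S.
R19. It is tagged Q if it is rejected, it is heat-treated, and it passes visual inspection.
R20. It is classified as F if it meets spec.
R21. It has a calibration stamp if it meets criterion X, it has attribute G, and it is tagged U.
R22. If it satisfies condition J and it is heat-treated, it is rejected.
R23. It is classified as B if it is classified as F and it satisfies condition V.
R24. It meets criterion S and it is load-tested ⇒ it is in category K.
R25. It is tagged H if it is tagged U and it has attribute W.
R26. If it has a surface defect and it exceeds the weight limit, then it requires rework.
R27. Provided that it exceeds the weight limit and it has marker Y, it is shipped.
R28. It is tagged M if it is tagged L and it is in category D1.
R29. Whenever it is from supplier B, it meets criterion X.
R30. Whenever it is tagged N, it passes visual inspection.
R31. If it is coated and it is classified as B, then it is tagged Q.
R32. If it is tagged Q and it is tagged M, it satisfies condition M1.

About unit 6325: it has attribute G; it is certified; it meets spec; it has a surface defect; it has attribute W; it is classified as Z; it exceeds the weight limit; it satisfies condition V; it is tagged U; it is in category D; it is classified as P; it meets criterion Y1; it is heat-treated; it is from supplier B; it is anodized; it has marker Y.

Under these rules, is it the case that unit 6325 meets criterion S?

By R6 (it is certified): it passes visual inspection.
By R9 (it is heat-treated, it has a surface defect, it is classified as Z): it is in category D1.
By R14 (it has attribute W, it is classified as Z): it is tagged L.
By R20 (it meets spec): it is classified as F.
By R23 (it is classified as F, it satisfies condition V): it is classified as B.
By R27 (it exceeds the weight limit, it has marker Y): it is shipped.
By R28 (it is tagged L, it is in category D1): it is tagged M.
By R29 (it is from supplier B): it meets criterion X.
By R3 (it is shipped): it is rejected.
By R19 (it is rejected, it is heat-treated, it passes visual inspection): it is tagged Q.
By R21 (it meets criterion X, it has attribute G, it is tagged U): it has a calibration stamp.
By R32 (it is tagged Q, it is tagged M): it satisfies condition M1.
By R10 (it has a calibration stamp): it is within tolerance.
By R1 (it is within tolerance, it is in category D): it is in category F1.
By R18 (it satisfies condition M1, it is classified as B, it is in category F1): it meets criterion S.

Yes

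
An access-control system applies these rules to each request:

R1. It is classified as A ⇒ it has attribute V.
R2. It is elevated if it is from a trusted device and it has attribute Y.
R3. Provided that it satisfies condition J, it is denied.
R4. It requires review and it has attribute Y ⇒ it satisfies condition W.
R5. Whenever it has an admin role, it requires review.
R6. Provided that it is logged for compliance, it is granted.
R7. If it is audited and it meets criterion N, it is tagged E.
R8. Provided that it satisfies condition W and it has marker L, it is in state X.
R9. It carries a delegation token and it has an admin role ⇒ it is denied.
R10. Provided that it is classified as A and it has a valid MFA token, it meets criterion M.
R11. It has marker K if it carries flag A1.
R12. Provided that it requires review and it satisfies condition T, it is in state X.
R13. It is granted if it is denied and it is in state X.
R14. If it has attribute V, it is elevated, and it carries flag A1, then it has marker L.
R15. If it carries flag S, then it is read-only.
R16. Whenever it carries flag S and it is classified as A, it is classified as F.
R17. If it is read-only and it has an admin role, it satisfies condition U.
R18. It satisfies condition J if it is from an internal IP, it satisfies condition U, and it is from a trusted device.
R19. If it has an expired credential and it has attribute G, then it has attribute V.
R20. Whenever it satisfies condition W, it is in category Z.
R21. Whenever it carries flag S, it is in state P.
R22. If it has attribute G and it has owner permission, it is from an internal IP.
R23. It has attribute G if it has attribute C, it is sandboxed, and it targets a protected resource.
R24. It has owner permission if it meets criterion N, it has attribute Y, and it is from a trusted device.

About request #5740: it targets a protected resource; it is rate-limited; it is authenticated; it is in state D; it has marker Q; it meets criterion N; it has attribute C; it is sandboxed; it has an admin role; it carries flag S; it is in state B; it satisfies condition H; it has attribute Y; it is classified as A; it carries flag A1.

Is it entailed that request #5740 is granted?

No

Forward chaining from the given facts derives: has attribute V, requires review, has marker K, is read-only, is classified as F, satisfies condition U, is in state P, has attribute G, satisfies condition W, is in category Z.
Rules concluding "it is granted": R6 needs "it is logged for compliance"; R13 needs "it is denied" — none of these are established.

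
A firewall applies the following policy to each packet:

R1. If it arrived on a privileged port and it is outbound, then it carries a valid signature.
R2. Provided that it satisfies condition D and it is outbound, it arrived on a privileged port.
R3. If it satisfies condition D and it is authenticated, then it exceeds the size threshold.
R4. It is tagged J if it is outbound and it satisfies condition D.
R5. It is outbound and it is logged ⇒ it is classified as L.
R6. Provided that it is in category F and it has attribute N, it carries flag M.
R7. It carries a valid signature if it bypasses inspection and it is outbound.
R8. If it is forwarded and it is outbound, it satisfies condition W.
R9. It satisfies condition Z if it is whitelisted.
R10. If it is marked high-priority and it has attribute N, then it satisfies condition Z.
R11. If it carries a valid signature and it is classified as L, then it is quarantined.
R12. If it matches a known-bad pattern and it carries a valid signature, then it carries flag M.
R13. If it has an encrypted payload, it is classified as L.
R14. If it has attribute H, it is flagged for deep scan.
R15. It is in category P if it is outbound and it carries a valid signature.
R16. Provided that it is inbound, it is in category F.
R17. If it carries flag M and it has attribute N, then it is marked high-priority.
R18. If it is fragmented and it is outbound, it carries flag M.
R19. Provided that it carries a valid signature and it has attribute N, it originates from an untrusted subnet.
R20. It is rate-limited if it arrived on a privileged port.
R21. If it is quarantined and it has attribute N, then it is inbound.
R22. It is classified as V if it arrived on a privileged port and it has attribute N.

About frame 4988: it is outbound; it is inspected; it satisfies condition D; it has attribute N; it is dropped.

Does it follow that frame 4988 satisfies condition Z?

No

Forward chaining from the given facts derives: arrived on a privileged port, is tagged J, is rate-limited, is classified as V, carries a valid signature, is in category P, originates from an untrusted subnet.
Rules concluding "it satisfies condition Z": R9 needs "it is whitelisted"; R10 needs "it is marked high-priority" — none of these are established.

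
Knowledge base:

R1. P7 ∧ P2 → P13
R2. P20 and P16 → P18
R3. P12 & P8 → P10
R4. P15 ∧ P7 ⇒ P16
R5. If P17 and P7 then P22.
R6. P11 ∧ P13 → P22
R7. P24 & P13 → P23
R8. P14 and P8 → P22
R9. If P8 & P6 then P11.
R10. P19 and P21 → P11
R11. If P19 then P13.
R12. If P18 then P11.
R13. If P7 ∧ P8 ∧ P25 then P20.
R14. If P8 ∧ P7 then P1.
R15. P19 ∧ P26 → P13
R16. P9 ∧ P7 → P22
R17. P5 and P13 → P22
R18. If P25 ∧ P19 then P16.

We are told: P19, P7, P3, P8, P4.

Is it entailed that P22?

Forward chaining from the given facts derives: P13, P1.
Rules concluding P22: R5 needs P17; R6 needs P11; R8 needs P14; R16 needs P9; R17 needs P5 — none of these are established.

No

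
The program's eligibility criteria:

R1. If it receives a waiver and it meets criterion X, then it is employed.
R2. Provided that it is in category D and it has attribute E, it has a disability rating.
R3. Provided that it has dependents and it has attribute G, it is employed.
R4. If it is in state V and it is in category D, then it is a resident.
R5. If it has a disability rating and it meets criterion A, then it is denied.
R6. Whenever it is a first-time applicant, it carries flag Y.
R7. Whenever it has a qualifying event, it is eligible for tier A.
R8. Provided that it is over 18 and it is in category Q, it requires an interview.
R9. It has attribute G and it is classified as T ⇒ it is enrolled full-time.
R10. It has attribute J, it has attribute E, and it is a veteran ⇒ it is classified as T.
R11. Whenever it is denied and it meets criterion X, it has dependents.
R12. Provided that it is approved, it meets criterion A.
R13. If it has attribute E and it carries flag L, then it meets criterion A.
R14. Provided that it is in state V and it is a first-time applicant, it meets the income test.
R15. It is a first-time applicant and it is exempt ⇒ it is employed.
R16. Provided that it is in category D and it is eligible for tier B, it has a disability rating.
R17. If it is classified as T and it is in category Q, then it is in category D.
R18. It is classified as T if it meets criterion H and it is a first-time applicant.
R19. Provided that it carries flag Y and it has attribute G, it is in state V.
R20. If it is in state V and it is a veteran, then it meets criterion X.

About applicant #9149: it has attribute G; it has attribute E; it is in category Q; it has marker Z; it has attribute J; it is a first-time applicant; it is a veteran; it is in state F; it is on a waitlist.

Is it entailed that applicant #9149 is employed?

Forward chaining from the given facts derives: carries flag Y, is classified as T, is in category D, is in state V, meets criterion X, has a disability rating, is a resident, is enrolled full-time, meets the income test.
Rules concluding "it is employed": R1 needs "it receives a waiver"; R3 needs "it has dependents"; R15 needs "it is exempt" — none of these are established.

No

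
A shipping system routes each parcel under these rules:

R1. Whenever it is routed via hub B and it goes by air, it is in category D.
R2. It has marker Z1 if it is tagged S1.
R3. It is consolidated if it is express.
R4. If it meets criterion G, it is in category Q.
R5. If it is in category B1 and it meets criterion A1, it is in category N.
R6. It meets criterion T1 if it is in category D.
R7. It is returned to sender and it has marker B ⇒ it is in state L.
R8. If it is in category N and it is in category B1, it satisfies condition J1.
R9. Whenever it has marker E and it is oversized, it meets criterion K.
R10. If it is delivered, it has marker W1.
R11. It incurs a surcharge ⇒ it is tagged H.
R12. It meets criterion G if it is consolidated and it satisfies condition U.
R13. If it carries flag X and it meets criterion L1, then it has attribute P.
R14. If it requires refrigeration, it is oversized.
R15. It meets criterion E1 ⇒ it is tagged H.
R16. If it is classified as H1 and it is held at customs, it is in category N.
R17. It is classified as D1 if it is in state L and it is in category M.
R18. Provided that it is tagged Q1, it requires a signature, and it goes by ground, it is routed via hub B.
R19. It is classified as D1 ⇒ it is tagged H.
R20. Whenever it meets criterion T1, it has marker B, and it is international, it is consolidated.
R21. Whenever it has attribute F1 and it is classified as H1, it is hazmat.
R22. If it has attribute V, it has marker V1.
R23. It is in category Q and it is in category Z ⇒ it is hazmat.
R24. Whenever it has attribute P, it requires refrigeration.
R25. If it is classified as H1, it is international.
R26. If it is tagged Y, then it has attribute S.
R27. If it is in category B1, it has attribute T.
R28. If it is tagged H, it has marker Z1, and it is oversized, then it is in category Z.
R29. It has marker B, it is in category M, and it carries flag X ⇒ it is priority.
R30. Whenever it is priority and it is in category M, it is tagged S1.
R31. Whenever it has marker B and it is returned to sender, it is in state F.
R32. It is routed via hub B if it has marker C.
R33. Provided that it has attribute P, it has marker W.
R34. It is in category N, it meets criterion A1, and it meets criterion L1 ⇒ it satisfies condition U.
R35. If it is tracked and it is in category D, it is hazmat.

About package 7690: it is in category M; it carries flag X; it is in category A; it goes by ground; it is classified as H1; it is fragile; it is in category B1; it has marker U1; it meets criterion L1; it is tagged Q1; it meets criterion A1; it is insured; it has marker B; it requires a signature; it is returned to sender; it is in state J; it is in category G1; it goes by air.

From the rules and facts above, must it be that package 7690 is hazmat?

By R5 (it is in category B1, it meets criterion A1): it is in category N.
By R7 (it is returned to sender, it has marker B): it is in state L.
By R13 (it carries flag X, it meets criterion L1): it has attribute P.
By R17 (it is in state L, it is in category M): it is classified as D1.
By R18 (it is tagged Q1, it requires a signature, it goes by ground): it is routed via hub B.
By R19 (it is classified as D1): it is tagged H.
By R24 (it has attribute P): it requires refrigeration.
By R25 (it is classified as H1): it is international.
By R29 (it has marker B, it is in category M, it carries flag X): it is priority.
By R30 (it is priority, it is in category M): it is tagged S1.
By R34 (it is in category N, it meets criterion A1, it meets criterion L1): it satisfies condition U.
By R1 (it is routed via hub B, it goes by air): it is in category D.
By R2 (it is tagged S1): it has marker Z1.
By R6 (it is in category D): it meets criterion T1.
By R14 (it requires refrigeration): it is oversized.
By R20 (it meets criterion T1, it has marker B, it is international): it is consolidated.
By R28 (it is tagged H, it has marker Z1, it is oversized): it is in category Z.
By R12 (it is consolidated, it satisfies condition U): it meets criterion G.
By R4 (it meets criterion G): it is in category Q.
By R23 (it is in category Q, it is in category Z): it is hazmat.

Yes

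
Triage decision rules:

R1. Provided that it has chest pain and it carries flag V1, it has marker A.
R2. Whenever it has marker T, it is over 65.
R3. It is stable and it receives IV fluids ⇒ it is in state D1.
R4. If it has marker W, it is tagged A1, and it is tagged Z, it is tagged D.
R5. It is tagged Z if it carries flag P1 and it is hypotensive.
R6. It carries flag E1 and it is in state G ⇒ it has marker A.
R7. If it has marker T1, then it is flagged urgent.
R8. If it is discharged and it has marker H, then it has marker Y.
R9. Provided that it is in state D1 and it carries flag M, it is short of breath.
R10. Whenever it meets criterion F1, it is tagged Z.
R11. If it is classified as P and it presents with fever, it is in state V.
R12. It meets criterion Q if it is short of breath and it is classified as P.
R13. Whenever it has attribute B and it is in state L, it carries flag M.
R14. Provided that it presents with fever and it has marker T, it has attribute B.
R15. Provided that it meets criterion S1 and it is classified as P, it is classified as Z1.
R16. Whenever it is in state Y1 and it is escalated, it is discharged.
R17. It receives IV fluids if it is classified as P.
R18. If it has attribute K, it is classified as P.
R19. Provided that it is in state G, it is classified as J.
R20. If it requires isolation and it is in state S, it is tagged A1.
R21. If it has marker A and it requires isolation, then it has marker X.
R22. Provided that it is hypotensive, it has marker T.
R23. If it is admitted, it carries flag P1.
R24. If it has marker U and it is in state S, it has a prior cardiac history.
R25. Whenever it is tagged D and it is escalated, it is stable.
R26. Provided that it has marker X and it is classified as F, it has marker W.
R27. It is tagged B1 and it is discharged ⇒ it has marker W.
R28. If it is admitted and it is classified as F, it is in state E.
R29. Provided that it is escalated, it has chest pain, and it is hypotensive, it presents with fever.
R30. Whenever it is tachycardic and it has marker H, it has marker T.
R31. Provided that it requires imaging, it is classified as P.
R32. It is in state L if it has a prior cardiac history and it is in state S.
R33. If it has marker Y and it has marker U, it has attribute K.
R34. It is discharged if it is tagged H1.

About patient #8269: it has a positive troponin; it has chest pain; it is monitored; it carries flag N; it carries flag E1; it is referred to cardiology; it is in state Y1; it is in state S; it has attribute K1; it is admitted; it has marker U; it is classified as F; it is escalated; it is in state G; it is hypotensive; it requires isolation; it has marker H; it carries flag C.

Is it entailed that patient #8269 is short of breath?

Yes

By R6 (it carries flag E1, it is in state G): it has marker A.
By R16 (it is in state Y1, it is escalated): it is discharged.
By R20 (it requires isolation, it is in state S): it is tagged A1.
By R21 (it has marker A, it requires isolation): it has marker X.
By R22 (it is hypotensive): it has marker T.
By R23 (it is admitted): it carries flag P1.
By R24 (it has marker U, it is in state S): it has a prior cardiac history.
By R26 (it has marker X, it is classified as F): it has marker W.
By R29 (it is escalated, it has chest pain, it is hypotensive): it presents with fever.
By R32 (it has a prior cardiac history, it is in state S): it is in state L.
By R5 (it carries flag P1, it is hypotensive): it is tagged Z.
By R8 (it is discharged, it has marker H): it has marker Y.
By R14 (it presents with fever, it has marker T): it has attribute B.
By R33 (it has marker Y, it has marker U): it has attribute K.
By R4 (it has marker W, it is tagged A1, it is tagged Z): it is tagged D.
By R13 (it has attribute B, it is in state L): it carries flag M.
By R18 (it has attribute K): it is classified as P.
By R25 (it is tagged D, it is escalated): it is stable.
By R17 (it is classified as P): it receives IV fluids.
By R3 (it is stable, it receives IV fluids): it is in state D1.
By R9 (it is in state D1, it carries flag M): it is short of breath.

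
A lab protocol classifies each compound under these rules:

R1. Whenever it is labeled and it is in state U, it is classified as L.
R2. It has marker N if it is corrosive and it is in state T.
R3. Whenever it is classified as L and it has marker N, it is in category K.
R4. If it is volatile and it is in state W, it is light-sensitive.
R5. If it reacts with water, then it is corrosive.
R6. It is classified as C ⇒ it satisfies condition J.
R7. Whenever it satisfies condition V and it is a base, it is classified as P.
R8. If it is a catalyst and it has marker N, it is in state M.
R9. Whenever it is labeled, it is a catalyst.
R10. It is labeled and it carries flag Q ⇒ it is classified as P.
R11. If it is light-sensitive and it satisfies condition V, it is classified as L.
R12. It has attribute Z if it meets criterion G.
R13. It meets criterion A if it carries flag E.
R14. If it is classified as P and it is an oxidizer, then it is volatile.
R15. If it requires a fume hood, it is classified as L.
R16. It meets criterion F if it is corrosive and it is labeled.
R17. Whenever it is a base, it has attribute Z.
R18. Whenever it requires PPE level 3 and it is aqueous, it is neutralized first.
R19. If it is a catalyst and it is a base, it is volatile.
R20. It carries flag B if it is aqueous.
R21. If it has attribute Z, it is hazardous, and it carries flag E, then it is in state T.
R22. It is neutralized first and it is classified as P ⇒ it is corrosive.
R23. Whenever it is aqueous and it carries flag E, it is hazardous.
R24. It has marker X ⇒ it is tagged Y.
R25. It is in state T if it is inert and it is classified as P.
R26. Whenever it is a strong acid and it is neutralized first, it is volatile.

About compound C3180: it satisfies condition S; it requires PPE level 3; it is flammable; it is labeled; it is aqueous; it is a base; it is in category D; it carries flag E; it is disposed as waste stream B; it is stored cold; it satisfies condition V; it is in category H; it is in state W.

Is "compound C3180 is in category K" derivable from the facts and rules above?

Yes

By R7 (it satisfies condition V, it is a base): it is classified as P.
By R9 (it is labeled): it is a catalyst.
By R17 (it is a base): it has attribute Z.
By R18 (it requires PPE level 3, it is aqueous): it is neutralized first.
By R19 (it is a catalyst, it is a base): it is volatile.
By R22 (it is neutralized first, it is classified as P): it is corrosive.
By R23 (it is aqueous, it carries flag E): it is hazardous.
By R4 (it is volatile, it is in state W): it is light-sensitive.
By R11 (it is light-sensitive, it satisfies condition V): it is classified as L.
By R21 (it has attribute Z, it is hazardous, it carries flag E): it is in state T.
By R2 (it is corrosive, it is in state T): it has marker N.
By R3 (it is classified as L, it has marker N): it is in category K.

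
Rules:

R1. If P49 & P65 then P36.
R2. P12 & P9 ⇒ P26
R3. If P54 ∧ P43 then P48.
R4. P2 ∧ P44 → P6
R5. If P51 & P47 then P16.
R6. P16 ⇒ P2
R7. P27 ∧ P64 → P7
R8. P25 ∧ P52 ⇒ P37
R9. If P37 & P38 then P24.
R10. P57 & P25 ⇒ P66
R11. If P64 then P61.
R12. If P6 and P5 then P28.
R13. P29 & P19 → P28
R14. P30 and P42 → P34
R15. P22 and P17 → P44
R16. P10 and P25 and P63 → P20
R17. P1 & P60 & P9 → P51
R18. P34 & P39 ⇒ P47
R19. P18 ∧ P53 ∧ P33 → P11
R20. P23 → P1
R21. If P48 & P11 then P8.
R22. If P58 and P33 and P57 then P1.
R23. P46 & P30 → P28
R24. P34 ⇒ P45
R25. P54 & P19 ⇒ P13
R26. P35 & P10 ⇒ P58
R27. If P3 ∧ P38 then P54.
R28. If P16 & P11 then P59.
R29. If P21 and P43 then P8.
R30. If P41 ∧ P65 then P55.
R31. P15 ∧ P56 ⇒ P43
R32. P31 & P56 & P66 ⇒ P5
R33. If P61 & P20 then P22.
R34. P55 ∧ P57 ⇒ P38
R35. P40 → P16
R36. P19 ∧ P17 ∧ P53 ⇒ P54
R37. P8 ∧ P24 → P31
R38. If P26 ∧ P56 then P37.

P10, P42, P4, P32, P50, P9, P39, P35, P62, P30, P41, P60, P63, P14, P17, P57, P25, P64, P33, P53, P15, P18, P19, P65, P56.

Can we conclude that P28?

Forward chaining from the given facts derives: P66, P61, P34, P20, P47, P11, P45, P58, P55, P43, P22, P38, P54, P48, P44, P8, P1, P13, P51, P16, P2, P59, P6.
Rules concluding P28: R12 needs P5; R13 needs P29; R23 needs P46 — none of these are established.

No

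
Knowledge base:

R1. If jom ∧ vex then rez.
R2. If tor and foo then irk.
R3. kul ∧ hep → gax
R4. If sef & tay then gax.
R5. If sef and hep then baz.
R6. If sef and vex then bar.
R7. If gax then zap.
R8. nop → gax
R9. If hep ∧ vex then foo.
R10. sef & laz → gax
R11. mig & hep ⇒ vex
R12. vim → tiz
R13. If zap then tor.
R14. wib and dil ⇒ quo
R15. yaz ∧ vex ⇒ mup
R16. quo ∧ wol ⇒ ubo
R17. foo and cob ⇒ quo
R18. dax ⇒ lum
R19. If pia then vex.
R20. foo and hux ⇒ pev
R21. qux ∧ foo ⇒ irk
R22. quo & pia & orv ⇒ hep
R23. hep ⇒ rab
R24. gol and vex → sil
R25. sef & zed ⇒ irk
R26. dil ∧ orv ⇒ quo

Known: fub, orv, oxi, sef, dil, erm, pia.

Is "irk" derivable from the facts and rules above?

Forward chaining from the given facts derives: vex, quo, bar, hep, rab, baz, foo.
Rules concluding irk: R2 needs tor; R21 needs qux; R25 needs zed — none of these are established.

No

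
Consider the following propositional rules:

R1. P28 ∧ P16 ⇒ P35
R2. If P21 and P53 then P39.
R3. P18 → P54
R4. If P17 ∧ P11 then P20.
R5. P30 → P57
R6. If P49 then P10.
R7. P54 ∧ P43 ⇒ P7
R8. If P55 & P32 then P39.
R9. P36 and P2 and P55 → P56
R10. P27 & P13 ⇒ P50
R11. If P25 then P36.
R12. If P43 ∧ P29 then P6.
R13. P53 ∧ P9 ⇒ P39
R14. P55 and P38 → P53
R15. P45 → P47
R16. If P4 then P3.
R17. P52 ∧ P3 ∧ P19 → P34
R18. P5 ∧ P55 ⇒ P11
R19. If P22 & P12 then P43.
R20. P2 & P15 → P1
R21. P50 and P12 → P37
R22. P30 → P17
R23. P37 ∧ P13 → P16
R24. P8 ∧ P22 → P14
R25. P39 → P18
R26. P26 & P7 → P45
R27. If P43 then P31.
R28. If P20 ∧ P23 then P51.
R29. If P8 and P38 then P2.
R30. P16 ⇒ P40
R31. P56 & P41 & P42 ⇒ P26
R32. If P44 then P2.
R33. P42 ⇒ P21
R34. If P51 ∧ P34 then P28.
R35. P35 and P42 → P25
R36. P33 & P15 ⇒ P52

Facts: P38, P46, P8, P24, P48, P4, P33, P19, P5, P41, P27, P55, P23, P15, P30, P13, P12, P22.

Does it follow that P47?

No

Forward chaining from the given facts derives: P57, P50, P53, P3, P11, P43, P37, P17, P16, P14, P31, P2, P40, P52, P20, P34, P1, P51, P28, P35.
The only rule concluding P47 is R15, which needs P45; that is never established.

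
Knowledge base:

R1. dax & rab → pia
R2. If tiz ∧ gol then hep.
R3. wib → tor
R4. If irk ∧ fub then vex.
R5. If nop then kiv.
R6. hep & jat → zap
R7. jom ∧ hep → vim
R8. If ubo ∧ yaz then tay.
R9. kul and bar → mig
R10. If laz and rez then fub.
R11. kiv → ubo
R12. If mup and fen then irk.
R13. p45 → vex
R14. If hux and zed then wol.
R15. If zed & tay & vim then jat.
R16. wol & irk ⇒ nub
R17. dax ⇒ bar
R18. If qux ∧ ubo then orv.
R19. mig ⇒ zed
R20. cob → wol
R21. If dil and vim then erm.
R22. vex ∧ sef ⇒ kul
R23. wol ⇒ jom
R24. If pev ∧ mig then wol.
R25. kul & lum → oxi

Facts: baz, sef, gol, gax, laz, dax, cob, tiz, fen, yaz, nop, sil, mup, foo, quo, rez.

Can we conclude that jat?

hep  (by R2: tiz, gol)
kiv  (by R5: nop)
fub  (by R10: laz, rez)
ubo  (by R11: kiv)
irk  (by R12: mup, fen)
bar  (by R17: dax)
wol  (by R20: cob)
jom  (by R23: wol)
vex  (by R4: irk, fub)
vim  (by R7: jom, hep)
tay  (by R8: ubo, yaz)
kul  (by R22: vex, sef)
mig  (by R9: kul, bar)
zed  (by R19: mig)
jat  (by R15: zed, tay, vim)

Yes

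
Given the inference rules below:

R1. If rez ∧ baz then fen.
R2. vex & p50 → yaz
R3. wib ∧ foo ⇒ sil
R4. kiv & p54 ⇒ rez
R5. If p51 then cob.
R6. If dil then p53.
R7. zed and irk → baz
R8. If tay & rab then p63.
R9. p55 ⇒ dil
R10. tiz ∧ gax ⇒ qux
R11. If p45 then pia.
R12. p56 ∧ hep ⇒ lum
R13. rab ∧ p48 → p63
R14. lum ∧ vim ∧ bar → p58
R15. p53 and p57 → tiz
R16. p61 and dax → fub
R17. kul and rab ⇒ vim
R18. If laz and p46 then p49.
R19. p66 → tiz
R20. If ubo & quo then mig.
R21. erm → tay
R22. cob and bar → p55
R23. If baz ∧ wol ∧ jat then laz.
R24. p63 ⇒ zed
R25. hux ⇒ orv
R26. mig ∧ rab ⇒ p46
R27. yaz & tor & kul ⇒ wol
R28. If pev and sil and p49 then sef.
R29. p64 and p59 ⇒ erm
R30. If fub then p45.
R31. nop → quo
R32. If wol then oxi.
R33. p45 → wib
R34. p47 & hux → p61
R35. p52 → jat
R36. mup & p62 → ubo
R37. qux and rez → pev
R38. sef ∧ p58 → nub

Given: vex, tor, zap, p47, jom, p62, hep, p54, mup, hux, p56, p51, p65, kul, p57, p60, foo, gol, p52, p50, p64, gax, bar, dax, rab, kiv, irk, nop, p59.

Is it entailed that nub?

yaz  (by R2: vex, p50)
rez  (by R4: kiv, p54)
cob  (by R5: p51)
lum  (by R12: p56, hep)
vim  (by R17: kul, rab)
p55  (by R22: cob, bar)
wol  (by R27: yaz, tor, kul)
erm  (by R29: p64, p59)
quo  (by R31: nop)
p61  (by R34: p47, hux)
jat  (by R35: p52)
ubo  (by R36: mup, p62)
dil  (by R9: p55)
p58  (by R14: lum, vim, bar)
fub  (by R16: p61, dax)
mig  (by R20: ubo, quo)
tay  (by R21: erm)
p46  (by R26: mig, rab)
p45  (by R30: fub)
wib  (by R33: p45)
sil  (by R3: wib, foo)
p53  (by R6: dil)
p63  (by R8: tay, rab)
tiz  (by R15: p53, p57)
zed  (by R24: p63)
baz  (by R7: zed, irk)
qux  (by R10: tiz, gax)
laz  (by R23: baz, wol, jat)
pev  (by R37: qux, rez)
p49  (by R18: laz, p46)
sef  (by R28: pev, sil, p49)
nub  (by R38: sef, p58)

Yes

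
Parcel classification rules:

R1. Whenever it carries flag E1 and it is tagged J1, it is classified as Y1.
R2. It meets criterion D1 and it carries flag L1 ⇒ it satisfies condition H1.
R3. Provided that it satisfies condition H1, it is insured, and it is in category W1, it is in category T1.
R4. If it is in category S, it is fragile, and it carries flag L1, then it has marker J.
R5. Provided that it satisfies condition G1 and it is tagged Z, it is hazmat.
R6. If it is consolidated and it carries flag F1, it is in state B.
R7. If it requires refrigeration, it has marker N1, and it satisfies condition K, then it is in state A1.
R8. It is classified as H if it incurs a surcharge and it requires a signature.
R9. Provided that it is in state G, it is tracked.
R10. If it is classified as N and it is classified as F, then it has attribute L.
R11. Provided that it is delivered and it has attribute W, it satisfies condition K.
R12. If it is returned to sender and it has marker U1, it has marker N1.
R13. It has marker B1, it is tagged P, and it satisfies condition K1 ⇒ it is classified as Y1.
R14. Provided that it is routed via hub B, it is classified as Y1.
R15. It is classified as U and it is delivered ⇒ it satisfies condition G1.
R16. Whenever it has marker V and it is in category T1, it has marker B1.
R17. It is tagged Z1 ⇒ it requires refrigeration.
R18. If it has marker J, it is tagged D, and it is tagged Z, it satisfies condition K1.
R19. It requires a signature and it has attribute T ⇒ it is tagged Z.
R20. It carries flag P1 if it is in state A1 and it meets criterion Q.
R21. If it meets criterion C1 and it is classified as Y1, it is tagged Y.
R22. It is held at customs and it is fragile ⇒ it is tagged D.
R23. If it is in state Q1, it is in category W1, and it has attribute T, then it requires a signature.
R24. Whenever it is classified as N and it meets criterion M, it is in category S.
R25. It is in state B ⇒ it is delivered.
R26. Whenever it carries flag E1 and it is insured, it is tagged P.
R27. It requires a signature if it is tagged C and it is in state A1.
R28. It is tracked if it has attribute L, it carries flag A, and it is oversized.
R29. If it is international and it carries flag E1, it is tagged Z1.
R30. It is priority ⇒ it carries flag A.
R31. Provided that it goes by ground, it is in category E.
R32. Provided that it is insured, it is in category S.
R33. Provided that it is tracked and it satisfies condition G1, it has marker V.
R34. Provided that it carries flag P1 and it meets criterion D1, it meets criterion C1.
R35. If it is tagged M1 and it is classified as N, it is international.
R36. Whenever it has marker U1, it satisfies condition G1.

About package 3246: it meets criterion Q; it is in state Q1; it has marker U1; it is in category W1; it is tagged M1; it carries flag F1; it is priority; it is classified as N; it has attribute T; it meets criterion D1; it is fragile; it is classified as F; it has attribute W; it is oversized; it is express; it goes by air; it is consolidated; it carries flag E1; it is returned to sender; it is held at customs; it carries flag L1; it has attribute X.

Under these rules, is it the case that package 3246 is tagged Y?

Forward chaining from the given facts derives: satisfies condition H1, is in state B, has attribute L, has marker N1, is tagged D, requires a signature, is delivered, carries flag A, is international, satisfies condition G1, satisfies condition K, is tagged Z, is tracked, is tagged Z1, has marker V, is hazmat, requires refrigeration, is in state A1, carries flag P1, meets criterion C1.
The only rule concluding "it is tagged Y" is R21, which needs "it is classified as Y1"; that is never established.

No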